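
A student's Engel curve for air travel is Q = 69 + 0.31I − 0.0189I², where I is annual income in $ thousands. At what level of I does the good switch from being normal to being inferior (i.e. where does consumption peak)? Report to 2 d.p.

dQ/dI = 0.31 − 0.0378I.
The good is inferior where dQ/dI < 0. Setting dQ/dI = 0 gives I = 0.31 / 0.0378 = 8.20.

8.20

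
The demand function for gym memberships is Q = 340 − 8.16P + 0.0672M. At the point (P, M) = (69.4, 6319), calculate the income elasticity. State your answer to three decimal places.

At P = 69.4, M = 6319: Q = 198.333.
Holding P constant, ∂Q/∂M = 0.0672.
η_M = (∂Q/∂M)·(M/Q) = 0.0672 × (6319/198.333) = 2.141.

2.141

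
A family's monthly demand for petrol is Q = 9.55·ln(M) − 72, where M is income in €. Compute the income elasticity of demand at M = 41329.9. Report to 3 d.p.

0.324

At M = 41329.9: Q = 29.510.
dQ/dM = 9.55/M = 0.000231068 at this income.
η = (dQ/dM)·(M/Q) = 0.000231068 × (41329.9/29.510) = 0.324.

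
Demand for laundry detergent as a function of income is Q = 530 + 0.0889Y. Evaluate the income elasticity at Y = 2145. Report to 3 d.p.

0.265

At Y = 2145: Q = 720.691.
dQ/dY = 0.0889.
η = (dQ/dY)·(Y/Q) = 0.0889 × (2145/720.691) = 0.265.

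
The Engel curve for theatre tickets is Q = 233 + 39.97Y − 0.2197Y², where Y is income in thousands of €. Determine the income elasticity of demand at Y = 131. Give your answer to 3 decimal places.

At Y = 131: Q = 1698.7983.
dQ/dY = 39.97 − 0.4394Y = -17.59140.
η = (dQ/dY)·(Y/Q) = -17.59140 × (131/1698.7983) = -1.357.

-1.357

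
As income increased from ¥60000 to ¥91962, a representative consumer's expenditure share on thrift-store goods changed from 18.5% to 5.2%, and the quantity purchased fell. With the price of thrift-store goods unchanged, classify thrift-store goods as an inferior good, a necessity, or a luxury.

Quantity demanded falls as income rises, so η < 0.

inferior good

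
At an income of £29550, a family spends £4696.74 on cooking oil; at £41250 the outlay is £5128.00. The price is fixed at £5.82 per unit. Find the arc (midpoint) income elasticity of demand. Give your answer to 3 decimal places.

With a constant price, Q₁ = 4696.74/5.82 = 807.000 and Q₂ = 5128.00/5.82 = 881.100 (equivalently, work directly with expenditure since P cancels).
Midpoint %ΔQ = (5128.00 − 4696.74)/4912.37 = 0.08779; midpoint %ΔI = (41250 − 29550)/35400 = 0.33051.
η = 0.08779 / 0.33051 = 0.266.

0.266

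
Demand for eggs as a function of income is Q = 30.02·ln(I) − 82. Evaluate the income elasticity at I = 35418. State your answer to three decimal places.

0.129

At I = 35418: Q = 232.459.
dQ/dI = 30.02/I = 0.000847592 at this income.
η = (dQ/dI)·(I/Q) = 0.000847592 × (35418/232.459) = 0.129.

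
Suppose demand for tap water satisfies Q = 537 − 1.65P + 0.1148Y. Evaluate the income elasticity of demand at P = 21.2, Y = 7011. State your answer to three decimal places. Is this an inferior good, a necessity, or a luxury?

0.616 (necessity)

At P = 21.2, Y = 7011: Q = 1306.883.
Holding P constant, ∂Q/∂Y = 0.1148.
η_Y = (∂Q/∂Y)·(Y/Q) = 0.1148 × (7011/1306.883) = 0.616.
Since 0 < η < 1, this is a necessity.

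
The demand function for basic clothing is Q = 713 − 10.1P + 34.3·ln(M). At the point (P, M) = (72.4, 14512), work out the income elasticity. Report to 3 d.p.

0.110

At P = 72.4, M = 14512: Q = 310.448.
Holding P constant, ∂Q/∂M = 34.3/M = 0.00236356.
η_M = (∂Q/∂M)·(M/Q) = 0.00236356 × (14512/310.448) = 0.110.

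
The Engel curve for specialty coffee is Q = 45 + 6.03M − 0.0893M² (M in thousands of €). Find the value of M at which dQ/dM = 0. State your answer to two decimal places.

dQ/dM = 6.03 − 0.1786M.
The good is inferior where dQ/dM < 0. Setting dQ/dM = 0 gives M = 6.03 / 0.1786 = 33.76.

33.76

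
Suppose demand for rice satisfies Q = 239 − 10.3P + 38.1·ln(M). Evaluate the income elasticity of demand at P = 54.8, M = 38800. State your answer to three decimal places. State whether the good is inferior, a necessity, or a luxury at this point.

At P = 54.8, M = 38800: Q = 77.131.
Holding P constant, ∂Q/∂M = 38.1/M = 0.000981959.
η_M = (∂Q/∂M)·(M/Q) = 0.000981959 × (38800/77.131) = 0.494.
Since 0 < η < 1, this is a necessity.

0.494 (necessity)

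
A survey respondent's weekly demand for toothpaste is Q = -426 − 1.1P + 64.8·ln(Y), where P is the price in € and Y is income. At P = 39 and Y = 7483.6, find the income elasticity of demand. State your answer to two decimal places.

At P = 39, Y = 7483.6: Q = 109.146.
Holding P constant, ∂Q/∂Y = 64.8/Y = 0.00865893.
η_Y = (∂Q/∂Y)·(Y/Q) = 0.00865893 × (7483.6/109.146) = 0.59.

0.59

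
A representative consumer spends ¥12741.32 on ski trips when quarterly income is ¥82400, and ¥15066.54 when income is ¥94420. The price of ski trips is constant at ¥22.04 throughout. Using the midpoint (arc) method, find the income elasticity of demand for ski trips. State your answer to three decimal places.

With a constant price, Q₁ = 12741.32/22.04 = 578.100 and Q₂ = 15066.54/22.04 = 683.600 (equivalently, work directly with expenditure since P cancels).
Midpoint %ΔQ = (15066.54 − 12741.32)/13903.93 = 0.16723; midpoint %ΔI = (94420 − 82400)/88410 = 0.13596.
η = 0.16723 / 0.13596 = 1.230.

1.230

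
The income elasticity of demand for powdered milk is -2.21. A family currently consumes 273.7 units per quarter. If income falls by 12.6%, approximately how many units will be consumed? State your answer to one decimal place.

%ΔQ ≈ η × %ΔI = -2.21 × (-12.6%) = 27.846%.
New Q ≈ 273.7 × (1 + 0.27846) = 349.9.

349.9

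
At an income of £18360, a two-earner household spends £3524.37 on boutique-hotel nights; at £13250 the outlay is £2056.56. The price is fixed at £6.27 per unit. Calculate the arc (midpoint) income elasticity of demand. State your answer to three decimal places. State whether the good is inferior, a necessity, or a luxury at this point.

1.627 (luxury)

With a constant price, Q₁ = 3524.37/6.27 = 562.100 and Q₂ = 2056.56/6.27 = 328.000 (equivalently, work directly with expenditure since P cancels).
Midpoint %ΔQ = (2056.56 − 3524.37)/2790.47 = -0.52601; midpoint %ΔI = (13250 − 18360)/15805 = -0.32332.
η = -0.52601 / -0.32332 = 1.627.
η > 1 ⇒ luxury.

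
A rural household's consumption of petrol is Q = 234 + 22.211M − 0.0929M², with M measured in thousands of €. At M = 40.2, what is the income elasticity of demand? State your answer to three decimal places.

0.607

At M = 40.2: Q = 976.7521.
dQ/dM = 22.211 − 0.1858M = 14.74184.
η = (dQ/dM)·(M/Q) = 14.74184 × (40.2/976.7521) = 0.607.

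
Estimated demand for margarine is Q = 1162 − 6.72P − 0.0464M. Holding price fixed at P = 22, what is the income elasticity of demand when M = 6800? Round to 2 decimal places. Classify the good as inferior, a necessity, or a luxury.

At P = 22, M = 6800: Q = 698.640.
Holding P constant, ∂Q/∂M = −0.0464.
η_M = (∂Q/∂M)·(M/Q) = -0.0464 × (6800/698.640) = -0.45.
Since η < 0, this is an inferior good.

-0.45 (inferior good)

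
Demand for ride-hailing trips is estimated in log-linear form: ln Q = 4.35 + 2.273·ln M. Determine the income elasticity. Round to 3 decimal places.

2.273

In a log-linear demand, the coefficient on ln M is the income elasticity.
So η = 2.273.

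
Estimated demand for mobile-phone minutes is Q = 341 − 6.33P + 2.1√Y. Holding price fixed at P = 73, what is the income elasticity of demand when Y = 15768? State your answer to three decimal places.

At P = 73, Y = 15768: Q = 142.608.
Holding P constant, ∂Q/∂Y = 2.1/(2√Y) = 0.00836182.
η_Y = (∂Q/∂Y)·(Y/Q) = 0.00836182 × (15768/142.608) = 0.925.

0.925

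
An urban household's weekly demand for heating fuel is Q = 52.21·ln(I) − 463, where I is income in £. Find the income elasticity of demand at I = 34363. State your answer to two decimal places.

At I = 34363: Q = 82.320.
dQ/dI = 52.21/I = 0.00151937 at this income.
η = (dQ/dI)·(I/Q) = 0.00151937 × (34363/82.320) = 0.63.

0.63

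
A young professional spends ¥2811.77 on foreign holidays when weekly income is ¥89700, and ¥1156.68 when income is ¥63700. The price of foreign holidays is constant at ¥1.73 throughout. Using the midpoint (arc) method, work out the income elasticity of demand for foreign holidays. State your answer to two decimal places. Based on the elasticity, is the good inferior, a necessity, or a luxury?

With a constant price, Q₁ = 2811.77/1.73 = 1625.301 and Q₂ = 1156.68/1.73 = 668.601 (equivalently, work directly with expenditure since P cancels).
Midpoint %ΔQ = (1156.68 − 2811.77)/1984.23 = -0.83412; midpoint %ΔI = (63700 − 89700)/76700 = -0.33898.
η = -0.83412 / -0.33898 = 2.46.
η > 1 ⇒ luxury.

2.46 (luxury)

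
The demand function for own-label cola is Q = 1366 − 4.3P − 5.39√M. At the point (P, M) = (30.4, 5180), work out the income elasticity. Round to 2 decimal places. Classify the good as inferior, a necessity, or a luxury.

-0.23 (inferior good)

At P = 30.4, M = 5180: Q = 847.350.
Holding P constant, ∂Q/∂M = -5.39/(2√M) = -0.037445.
η_M = (∂Q/∂M)·(M/Q) = -0.037445 × (5180/847.350) = -0.23.
Since η < 0, this is an inferior good.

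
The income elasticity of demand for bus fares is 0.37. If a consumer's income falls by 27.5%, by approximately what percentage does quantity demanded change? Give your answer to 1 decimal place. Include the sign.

%ΔQ ≈ η × %ΔI = 0.37 × (-27.5%) = -10.2%.

-10.2%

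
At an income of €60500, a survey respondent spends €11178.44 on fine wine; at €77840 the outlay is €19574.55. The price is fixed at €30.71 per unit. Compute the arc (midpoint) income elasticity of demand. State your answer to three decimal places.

With a constant price, Q₁ = 11178.44/30.71 = 364.000 and Q₂ = 19574.55/30.71 = 637.400 (equivalently, work directly with expenditure since P cancels).
Midpoint %ΔQ = (19574.55 − 11178.44)/15376.50 = 0.54604; midpoint %ΔI = (77840 − 60500)/69170 = 0.25069.
η = 0.54604 / 0.25069 = 2.178.

2.178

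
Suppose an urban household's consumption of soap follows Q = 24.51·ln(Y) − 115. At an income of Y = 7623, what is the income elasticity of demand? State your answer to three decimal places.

At Y = 7623: Q = 104.093.
dQ/dY = 24.51/Y = 0.00321527 at this income.
η = (dQ/dY)·(Y/Q) = 0.00321527 × (7623/104.093) = 0.235.

0.235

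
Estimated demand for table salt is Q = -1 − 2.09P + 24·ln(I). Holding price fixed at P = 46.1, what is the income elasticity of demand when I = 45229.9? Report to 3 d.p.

At P = 46.1, I = 45229.9: Q = 159.919.
Holding P constant, ∂Q/∂I = 24/I = 0.000530622.
η_I = (∂Q/∂I)·(I/Q) = 0.000530622 × (45229.9/159.919) = 0.150.

0.150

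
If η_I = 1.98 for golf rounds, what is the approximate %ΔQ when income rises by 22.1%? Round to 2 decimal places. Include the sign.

43.76%

%ΔQ ≈ η × %ΔI = 1.98 × 22.1% = 43.76%.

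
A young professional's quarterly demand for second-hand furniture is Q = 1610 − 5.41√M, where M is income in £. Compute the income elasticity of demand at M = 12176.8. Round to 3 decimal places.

-0.295

At M = 12176.8: Q = 1013.014.
dQ/dM = -5.41/(2√M) = -0.0245132 at this income.
η = (dQ/dM)·(M/Q) = -0.0245132 × (12176.8/1013.014) = -0.295.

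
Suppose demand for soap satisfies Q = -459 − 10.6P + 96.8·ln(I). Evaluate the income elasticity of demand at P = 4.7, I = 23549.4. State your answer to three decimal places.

At P = 4.7, I = 23549.4: Q = 465.652.
Holding P constant, ∂Q/∂I = 96.8/I = 0.00411051.
η_I = (∂Q/∂I)·(I/Q) = 0.00411051 × (23549.4/465.652) = 0.208.

0.208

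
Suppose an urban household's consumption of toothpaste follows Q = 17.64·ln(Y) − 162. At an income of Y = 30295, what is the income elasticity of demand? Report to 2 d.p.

0.88

At Y = 30295: Q = 20.023.
dQ/dY = 17.64/Y = 0.000582274 at this income.
η = (dQ/dY)·(Y/Q) = 0.000582274 × (30295/20.023) = 0.88.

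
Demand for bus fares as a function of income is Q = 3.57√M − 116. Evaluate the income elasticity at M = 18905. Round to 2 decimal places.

At M = 18905: Q = 374.859.
dQ/dM = 3.57/(2√M) = 0.0129822 at this income.
η = (dQ/dM)·(M/Q) = 0.0129822 × (18905/374.859) = 0.65.

0.65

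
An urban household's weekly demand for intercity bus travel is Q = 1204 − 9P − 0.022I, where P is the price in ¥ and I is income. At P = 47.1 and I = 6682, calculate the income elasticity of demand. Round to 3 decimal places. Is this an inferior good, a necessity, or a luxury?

At P = 47.1, I = 6682: Q = 633.096.
Holding P constant, ∂Q/∂I = −0.022.
η_I = (∂Q/∂I)·(I/Q) = -0.022 × (6682/633.096) = -0.232.
Since η < 0, this is an inferior good.

-0.232 (inferior good)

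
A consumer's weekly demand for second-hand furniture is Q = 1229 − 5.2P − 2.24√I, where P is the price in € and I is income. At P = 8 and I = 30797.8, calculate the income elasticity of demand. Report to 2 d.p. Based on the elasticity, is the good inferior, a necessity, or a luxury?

-0.25 (inferior good)

At P = 8, I = 30797.8: Q = 794.296.
Holding P constant, ∂Q/∂I = -2.24/(2√I) = -0.00638202.
η_I = (∂Q/∂I)·(I/Q) = -0.00638202 × (30797.8/794.296) = -0.25.
Since η < 0, this is an inferior good.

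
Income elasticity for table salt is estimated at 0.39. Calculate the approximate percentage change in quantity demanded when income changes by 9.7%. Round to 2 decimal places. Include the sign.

%ΔQ ≈ η × %ΔI = 0.39 × 9.7% = 3.78%.

3.78%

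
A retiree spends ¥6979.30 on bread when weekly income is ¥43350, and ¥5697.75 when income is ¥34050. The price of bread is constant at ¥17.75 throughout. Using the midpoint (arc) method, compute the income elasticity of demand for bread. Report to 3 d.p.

0.841

With a constant price, Q₁ = 6979.30/17.75 = 393.200 and Q₂ = 5697.75/17.75 = 321.000 (equivalently, work directly with expenditure since P cancels).
Midpoint %ΔQ = (5697.75 − 6979.30)/6338.53 = -0.20218; midpoint %ΔI = (34050 − 43350)/38700 = -0.24031.
η = -0.20218 / -0.24031 = 0.841.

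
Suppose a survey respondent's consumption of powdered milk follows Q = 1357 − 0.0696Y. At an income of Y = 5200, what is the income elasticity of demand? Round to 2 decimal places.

At Y = 5200: Q = 995.080.
dQ/dY = −0.0696.
η = (dQ/dY)·(Y/Q) = -0.0696 × (5200/995.080) = -0.36.

-0.36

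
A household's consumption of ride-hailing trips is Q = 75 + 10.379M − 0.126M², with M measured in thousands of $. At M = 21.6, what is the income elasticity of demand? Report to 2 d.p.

At M = 21.6: Q = 240.3998.
dQ/dM = 10.379 − 0.252M = 4.93580.
η = (dQ/dM)·(M/Q) = 4.93580 × (21.6/240.3998) = 0.44.

0.44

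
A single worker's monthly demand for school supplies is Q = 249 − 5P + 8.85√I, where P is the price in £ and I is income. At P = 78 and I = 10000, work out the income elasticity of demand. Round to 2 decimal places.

0.59

At P = 78, I = 10000: Q = 744.000.
Holding P constant, ∂Q/∂I = 8.85/(2√I) = 0.04425.
η_I = (∂Q/∂I)·(I/Q) = 0.04425 × (10000/744.000) = 0.59.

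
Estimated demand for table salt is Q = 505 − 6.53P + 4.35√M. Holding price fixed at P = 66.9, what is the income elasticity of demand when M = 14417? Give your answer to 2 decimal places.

0.44

At P = 66.9, M = 14417: Q = 590.451.
Holding P constant, ∂Q/∂M = 4.35/(2√M) = 0.0181143.
η_M = (∂Q/∂M)·(M/Q) = 0.0181143 × (14417/590.451) = 0.44.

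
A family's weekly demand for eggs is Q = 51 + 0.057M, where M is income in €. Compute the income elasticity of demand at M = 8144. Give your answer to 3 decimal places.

At M = 8144: Q = 515.208.
dQ/dM = 0.057.
η = (dQ/dM)·(M/Q) = 0.057 × (8144/515.208) = 0.901.

0.901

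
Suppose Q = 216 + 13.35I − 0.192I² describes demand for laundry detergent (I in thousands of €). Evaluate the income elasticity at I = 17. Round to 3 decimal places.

At I = 17: Q = 387.4620.
dQ/dI = 13.35 − 0.384I = 6.82200.
η = (dQ/dI)·(I/Q) = 6.82200 × (17/387.4620) = 0.299.

0.299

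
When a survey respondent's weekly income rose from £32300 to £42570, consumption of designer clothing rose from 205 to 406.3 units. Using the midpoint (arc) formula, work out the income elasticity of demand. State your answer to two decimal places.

2.40

ΔQ = 406.3 − 205 = 201.3; midpoint Q̄ = (205 + 406.3)/2 = 305.65.
ΔI = 42570 − 32300 = 10270; midpoint Ī = (32300 + 42570)/2 = 37435.
η = (ΔQ/Q̄) ÷ (ΔI/Ī) = (201.3/305.65) ÷ (10270/37435) = 2.40.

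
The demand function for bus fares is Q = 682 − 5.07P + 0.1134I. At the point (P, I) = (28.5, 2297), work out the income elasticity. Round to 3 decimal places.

0.326

At P = 28.5, I = 2297: Q = 797.985.
Holding P constant, ∂Q/∂I = 0.1134.
η_I = (∂Q/∂I)·(I/Q) = 0.1134 × (2297/797.985) = 0.326.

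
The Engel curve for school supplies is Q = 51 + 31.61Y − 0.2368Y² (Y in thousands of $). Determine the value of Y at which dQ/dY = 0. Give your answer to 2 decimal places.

dQ/dY = 31.61 − 0.4736Y.
The good is inferior where dQ/dY < 0. Setting dQ/dY = 0 gives Y = 31.61 / 0.4736 = 66.74.

66.74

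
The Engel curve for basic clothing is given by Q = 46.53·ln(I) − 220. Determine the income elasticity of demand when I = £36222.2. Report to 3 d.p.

At I = 36222.2: Q = 268.445.
dQ/dI = 46.53/I = 0.00128457 at this income.
η = (dQ/dI)·(I/Q) = 0.00128457 × (36222.2/268.445) = 0.173.

0.173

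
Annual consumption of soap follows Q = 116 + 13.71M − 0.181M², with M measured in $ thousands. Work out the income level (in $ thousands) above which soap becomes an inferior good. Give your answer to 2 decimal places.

37.87

dQ/dM = 13.71 − 0.362M.
The good is inferior where dQ/dM < 0. Setting dQ/dM = 0 gives M = 13.71 / 0.362 = 37.87.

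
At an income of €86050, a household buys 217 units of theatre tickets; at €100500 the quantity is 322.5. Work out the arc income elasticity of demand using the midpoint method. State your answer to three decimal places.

2.525

ΔQ = 322.5 − 217 = 105.5; midpoint Q̄ = (217 + 322.5)/2 = 269.75.
ΔI = 100500 − 86050 = 14450; midpoint Ī = (86050 + 100500)/2 = 93275.
η = (ΔQ/Q̄) ÷ (ΔI/Ī) = (105.5/269.75) ÷ (14450/93275) = 2.525.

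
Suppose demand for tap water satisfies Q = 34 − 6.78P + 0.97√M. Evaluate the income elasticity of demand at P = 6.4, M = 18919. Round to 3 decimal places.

0.538

At P = 6.4, M = 18919: Q = 124.028.
Holding P constant, ∂Q/∂M = 0.97/(2√M) = 0.00352608.
η_M = (∂Q/∂M)·(M/Q) = 0.00352608 × (18919/124.028) = 0.538.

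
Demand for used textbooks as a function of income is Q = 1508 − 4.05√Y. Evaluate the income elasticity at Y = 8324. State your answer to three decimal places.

At Y = 8324: Q = 1138.494.
dQ/dY = -4.05/(2√Y) = -0.0221952 at this income.
η = (dQ/dY)·(Y/Q) = -0.0221952 × (8324/1138.494) = -0.162.

-0.162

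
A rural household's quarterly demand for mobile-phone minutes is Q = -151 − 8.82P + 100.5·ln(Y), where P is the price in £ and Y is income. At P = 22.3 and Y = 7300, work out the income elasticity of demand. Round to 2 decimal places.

0.18

At P = 22.3, Y = 7300: Q = 546.325.
Holding P constant, ∂Q/∂Y = 100.5/Y = 0.0137671.
η_Y = (∂Q/∂Y)·(Y/Q) = 0.0137671 × (7300/546.325) = 0.18.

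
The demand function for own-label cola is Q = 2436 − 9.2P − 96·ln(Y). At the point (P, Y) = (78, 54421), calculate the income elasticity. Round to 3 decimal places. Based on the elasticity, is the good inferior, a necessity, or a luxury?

At P = 78, Y = 54421: Q = 671.567.
Holding P constant, ∂Q/∂Y = -96/Y = -0.00176402.
η_Y = (∂Q/∂Y)·(Y/Q) = -0.00176402 × (54421/671.567) = -0.143.
Since η < 0, this is an inferior good.

-0.143 (inferior good)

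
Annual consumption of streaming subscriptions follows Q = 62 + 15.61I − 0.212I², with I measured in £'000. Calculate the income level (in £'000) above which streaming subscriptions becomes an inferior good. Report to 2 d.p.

36.82

dQ/dI = 15.61 − 0.424I.
The good is inferior where dQ/dI < 0. Setting dQ/dI = 0 gives I = 15.61 / 0.424 = 36.82.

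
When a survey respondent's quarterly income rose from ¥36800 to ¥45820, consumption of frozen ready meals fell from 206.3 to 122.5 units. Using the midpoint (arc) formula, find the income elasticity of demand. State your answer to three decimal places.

ΔQ = 122.5 − 206.3 = -83.8; midpoint Q̄ = (206.3 + 122.5)/2 = 164.4.
ΔI = 45820 − 36800 = 9020; midpoint Ī = (36800 + 45820)/2 = 41310.
η = (ΔQ/Q̄) ÷ (ΔI/Ī) = (-83.8/164.4) ÷ (9020/41310) = -2.334.

-2.334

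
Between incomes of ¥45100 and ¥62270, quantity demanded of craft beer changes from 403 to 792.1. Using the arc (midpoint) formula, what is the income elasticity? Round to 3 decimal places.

ΔQ = 792.1 − 403 = 389.1; midpoint Q̄ = (403 + 792.1)/2 = 597.55.
ΔI = 62270 − 45100 = 17170; midpoint Ī = (45100 + 62270)/2 = 53685.
η = (ΔQ/Q̄) ÷ (ΔI/Ī) = (389.1/597.55) ÷ (17170/53685) = 2.036.

2.036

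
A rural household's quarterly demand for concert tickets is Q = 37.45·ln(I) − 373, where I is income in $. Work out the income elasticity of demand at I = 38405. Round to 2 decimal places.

1.68

At I = 38405: Q = 22.320.
dQ/dI = 37.45/I = 0.000975133 at this income.
η = (dQ/dI)·(I/Q) = 0.000975133 × (38405/22.320) = 1.68.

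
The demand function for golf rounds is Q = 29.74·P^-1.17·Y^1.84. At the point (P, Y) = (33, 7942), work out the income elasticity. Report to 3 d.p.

For a multiplicative demand Q = A·P^α·Y^β, the income elasticity is β everywhere.
Here β = 1.84, so η = 1.840.

1.840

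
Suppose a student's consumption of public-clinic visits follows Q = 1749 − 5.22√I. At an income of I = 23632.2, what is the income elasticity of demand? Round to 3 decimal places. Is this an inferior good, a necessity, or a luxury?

-0.424 (inferior good)

At I = 23632.2: Q = 946.542.
dQ/dI = -5.22/(2√I) = -0.0169781 at this income.
η = (dQ/dI)·(I/Q) = -0.0169781 × (23632.2/946.542) = -0.424.
Since η < 0, the good is an inferior good.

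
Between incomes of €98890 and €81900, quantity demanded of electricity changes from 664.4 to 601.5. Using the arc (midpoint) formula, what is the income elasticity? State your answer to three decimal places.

0.529

ΔQ = 601.5 − 664.4 = -62.9; midpoint Q̄ = (664.4 + 601.5)/2 = 632.95.
ΔI = 81900 − 98890 = -16990; midpoint Ī = (98890 + 81900)/2 = 90395.
η = (ΔQ/Q̄) ÷ (ΔI/Ī) = (-62.9/632.95) ÷ (-16990/90395) = 0.529.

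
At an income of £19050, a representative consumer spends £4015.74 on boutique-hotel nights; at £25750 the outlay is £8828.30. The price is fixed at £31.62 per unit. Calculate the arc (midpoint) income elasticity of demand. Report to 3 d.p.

2.505

With a constant price, Q₁ = 4015.74/31.62 = 127.000 and Q₂ = 8828.30/31.62 = 279.200 (equivalently, work directly with expenditure since P cancels).
Midpoint %ΔQ = (8828.30 − 4015.74)/6422.02 = 0.74938; midpoint %ΔI = (25750 − 19050)/22400 = 0.29911.
η = 0.74938 / 0.29911 = 2.505.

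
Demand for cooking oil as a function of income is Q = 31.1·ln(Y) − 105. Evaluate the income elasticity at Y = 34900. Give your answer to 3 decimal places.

At Y = 34900: Q = 220.314.
dQ/dY = 31.1/Y = 0.000891117 at this income.
η = (dQ/dY)·(Y/Q) = 0.000891117 × (34900/220.314) = 0.141.

0.141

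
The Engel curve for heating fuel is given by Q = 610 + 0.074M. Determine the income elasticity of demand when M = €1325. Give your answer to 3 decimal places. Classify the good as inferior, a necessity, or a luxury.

0.138 (necessity)

At M = 1325: Q = 708.050.
dQ/dM = 0.074.
η = (dQ/dM)·(M/Q) = 0.074 × (1325/708.050) = 0.138.
Since 0 < η < 1, the good is a necessity.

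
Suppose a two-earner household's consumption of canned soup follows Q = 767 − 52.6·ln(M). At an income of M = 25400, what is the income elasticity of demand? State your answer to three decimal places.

-0.225

At M = 25400: Q = 233.504.
dQ/dM = -52.6/M = -0.00207087 at this income.
η = (dQ/dM)·(M/Q) = -0.00207087 × (25400/233.504) = -0.225.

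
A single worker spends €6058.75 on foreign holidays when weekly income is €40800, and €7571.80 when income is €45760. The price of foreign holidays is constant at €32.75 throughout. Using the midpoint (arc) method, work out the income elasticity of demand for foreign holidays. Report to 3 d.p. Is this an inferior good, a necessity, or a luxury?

1.937 (luxury)

With a constant price, Q₁ = 6058.75/32.75 = 185.000 and Q₂ = 7571.80/32.75 = 231.200 (equivalently, work directly with expenditure since P cancels).
Midpoint %ΔQ = (7571.80 − 6058.75)/6815.28 = 0.22201; midpoint %ΔI = (45760 − 40800)/43280 = 0.11460.
η = 0.22201 / 0.11460 = 1.937.
η > 1 ⇒ luxury.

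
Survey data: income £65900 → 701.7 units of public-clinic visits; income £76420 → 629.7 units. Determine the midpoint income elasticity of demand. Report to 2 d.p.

-0.73

ΔQ = 629.7 − 701.7 = -72; midpoint Q̄ = (701.7 + 629.7)/2 = 665.7.
ΔI = 76420 − 65900 = 10520; midpoint Ī = (65900 + 76420)/2 = 71160.
η = (ΔQ/Q̄) ÷ (ΔI/Ī) = (-72/665.7) ÷ (10520/71160) = -0.73.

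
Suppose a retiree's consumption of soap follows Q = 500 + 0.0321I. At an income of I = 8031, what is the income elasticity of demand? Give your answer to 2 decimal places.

At I = 8031: Q = 757.795.
dQ/dI = 0.0321.
η = (dQ/dI)·(I/Q) = 0.0321 × (8031/757.795) = 0.34.

0.34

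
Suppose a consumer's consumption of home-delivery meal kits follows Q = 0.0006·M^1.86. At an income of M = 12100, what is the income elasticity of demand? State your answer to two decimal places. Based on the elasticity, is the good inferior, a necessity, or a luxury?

1.86 (luxury)

For Q = A·M^β the income elasticity is constant and equal to β.
Here β = 1.86, so η = 1.86.
Since η > 1, the good is a luxury.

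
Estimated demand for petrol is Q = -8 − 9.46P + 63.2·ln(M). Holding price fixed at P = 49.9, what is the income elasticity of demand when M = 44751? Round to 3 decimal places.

At P = 49.9, M = 44751: Q = 196.747.
Holding P constant, ∂Q/∂M = 63.2/M = 0.00141226.
η_M = (∂Q/∂M)·(M/Q) = 0.00141226 × (44751/196.747) = 0.321.

0.321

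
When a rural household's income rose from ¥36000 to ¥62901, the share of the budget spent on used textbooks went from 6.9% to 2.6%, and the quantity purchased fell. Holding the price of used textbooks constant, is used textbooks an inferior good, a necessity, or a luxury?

Quantity demanded falls as income rises, so η < 0.

inferior good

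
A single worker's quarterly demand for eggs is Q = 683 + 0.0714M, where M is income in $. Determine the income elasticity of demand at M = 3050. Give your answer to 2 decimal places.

0.24

At M = 3050: Q = 900.770.
dQ/dM = 0.0714.
η = (dQ/dM)·(M/Q) = 0.0714 × (3050/900.770) = 0.24.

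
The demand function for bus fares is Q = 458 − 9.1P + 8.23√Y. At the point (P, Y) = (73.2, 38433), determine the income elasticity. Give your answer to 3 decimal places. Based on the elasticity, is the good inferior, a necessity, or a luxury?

At P = 73.2, Y = 38433: Q = 1405.317.
Holding P constant, ∂Q/∂Y = 8.23/(2√Y) = 0.0209903.
η_Y = (∂Q/∂Y)·(Y/Q) = 0.0209903 × (38433/1405.317) = 0.574.
Since 0 < η < 1, this is a necessity.

0.574 (necessity)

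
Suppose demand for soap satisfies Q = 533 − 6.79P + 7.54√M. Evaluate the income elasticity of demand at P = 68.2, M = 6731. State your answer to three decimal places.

At P = 68.2, M = 6731: Q = 688.524.
Holding P constant, ∂Q/∂M = 7.54/(2√M) = 0.0459517.
η_M = (∂Q/∂M)·(M/Q) = 0.0459517 × (6731/688.524) = 0.449.

0.449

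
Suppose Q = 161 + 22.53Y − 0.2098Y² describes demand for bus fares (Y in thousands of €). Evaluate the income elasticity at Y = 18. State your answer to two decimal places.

At Y = 18: Q = 498.5648.
dQ/dY = 22.53 − 0.4196Y = 14.97720.
η = (dQ/dY)·(Y/Q) = 14.97720 × (18/498.5648) = 0.54.

0.54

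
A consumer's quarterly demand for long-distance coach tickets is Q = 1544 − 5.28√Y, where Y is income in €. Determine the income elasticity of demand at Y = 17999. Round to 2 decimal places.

At Y = 17999: Q = 835.633.
dQ/dY = -5.28/(2√Y) = -0.0196779 at this income.
η = (dQ/dY)·(Y/Q) = -0.0196779 × (17999/835.633) = -0.42.

-0.42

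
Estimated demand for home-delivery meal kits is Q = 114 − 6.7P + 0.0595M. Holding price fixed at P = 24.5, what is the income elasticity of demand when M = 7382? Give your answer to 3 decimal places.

1.129

At P = 24.5, M = 7382: Q = 389.079.
Holding P constant, ∂Q/∂M = 0.0595.
η_M = (∂Q/∂M)·(M/Q) = 0.0595 × (7382/389.079) = 1.129.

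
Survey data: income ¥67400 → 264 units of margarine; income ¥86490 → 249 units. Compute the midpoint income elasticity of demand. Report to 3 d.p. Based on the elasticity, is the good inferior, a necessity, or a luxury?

-0.236 (inferior good)

ΔQ = 249 − 264 = -15; midpoint Q̄ = (264 + 249)/2 = 256.5.
ΔI = 86490 − 67400 = 19090; midpoint Ī = (67400 + 86490)/2 = 76945.
η = (ΔQ/Q̄) ÷ (ΔI/Ī) = (-15/256.5) ÷ (19090/76945) = -0.236.
η < 0 ⇒ inferior good.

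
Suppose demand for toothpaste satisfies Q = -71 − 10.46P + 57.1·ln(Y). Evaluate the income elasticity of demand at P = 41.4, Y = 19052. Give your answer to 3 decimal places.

At P = 41.4, Y = 19052: Q = 58.672.
Holding P constant, ∂Q/∂Y = 57.1/Y = 0.00299706.
η_Y = (∂Q/∂Y)·(Y/Q) = 0.00299706 × (19052/58.672) = 0.973.

0.973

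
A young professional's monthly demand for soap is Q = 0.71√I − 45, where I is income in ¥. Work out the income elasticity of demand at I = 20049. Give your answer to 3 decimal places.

0.905

At I = 20049: Q = 55.532.
dQ/dI = 0.71/(2√I) = 0.00250716 at this income.
η = (dQ/dI)·(I/Q) = 0.00250716 × (20049/55.532) = 0.905.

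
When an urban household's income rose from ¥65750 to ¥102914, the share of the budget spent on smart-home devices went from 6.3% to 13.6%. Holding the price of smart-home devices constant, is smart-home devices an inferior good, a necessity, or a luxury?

luxury

The budget share rises as income rises, so η > 1.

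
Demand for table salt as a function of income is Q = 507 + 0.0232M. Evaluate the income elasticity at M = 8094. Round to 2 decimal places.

0.27

At M = 8094: Q = 694.781.
dQ/dM = 0.0232.
η = (dQ/dM)·(M/Q) = 0.0232 × (8094/694.781) = 0.27.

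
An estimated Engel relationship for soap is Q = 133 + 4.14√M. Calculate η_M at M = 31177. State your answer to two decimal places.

At M = 31177: Q = 864.000.
dQ/dM = 4.14/(2√M) = 0.0117234 at this income.
η = (dQ/dM)·(M/Q) = 0.0117234 × (31177/864.000) = 0.42.

0.42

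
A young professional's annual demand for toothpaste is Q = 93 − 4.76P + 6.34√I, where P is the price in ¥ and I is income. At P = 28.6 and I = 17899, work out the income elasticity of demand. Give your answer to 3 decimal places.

At P = 28.6, I = 17899: Q = 805.074.
Holding P constant, ∂Q/∂I = 6.34/(2√I) = 0.0236944.
η_I = (∂Q/∂I)·(I/Q) = 0.0236944 × (17899/805.074) = 0.527.

0.527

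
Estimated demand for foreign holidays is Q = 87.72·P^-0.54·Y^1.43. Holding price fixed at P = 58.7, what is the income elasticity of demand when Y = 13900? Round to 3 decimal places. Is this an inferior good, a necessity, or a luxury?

For a multiplicative demand Q = A·P^α·Y^β, the income elasticity is β everywhere.
Here β = 1.43, so η = 1.430.
Since η > 1, this is a luxury.

1.430 (luxury)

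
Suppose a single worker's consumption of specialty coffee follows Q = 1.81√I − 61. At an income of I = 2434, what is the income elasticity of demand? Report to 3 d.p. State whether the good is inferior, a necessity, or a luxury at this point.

At I = 2434: Q = 28.297.
dQ/dI = 1.81/(2√I) = 0.0183438 at this income.
η = (dQ/dI)·(I/Q) = 0.0183438 × (2434/28.297) = 1.578.
Since η > 1, the good is a luxury.

1.578 (luxury)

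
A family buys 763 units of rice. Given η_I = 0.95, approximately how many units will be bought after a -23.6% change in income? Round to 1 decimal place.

%ΔQ ≈ η × %ΔI = 0.95 × (-23.6%) = -22.42%.
New Q ≈ 763 × (1 − 0.2242) = 591.9.

591.9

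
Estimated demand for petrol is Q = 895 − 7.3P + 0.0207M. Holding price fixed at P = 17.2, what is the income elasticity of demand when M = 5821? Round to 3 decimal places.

At P = 17.2, M = 5821: Q = 889.935.
Holding P constant, ∂Q/∂M = 0.0207.
η_M = (∂Q/∂M)·(M/Q) = 0.0207 × (5821/889.935) = 0.135.

0.135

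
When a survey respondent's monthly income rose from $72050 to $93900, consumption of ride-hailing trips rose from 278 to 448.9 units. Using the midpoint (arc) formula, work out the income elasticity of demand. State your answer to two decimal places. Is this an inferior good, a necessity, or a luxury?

1.79 (luxury)

ΔQ = 448.9 − 278 = 170.9; midpoint Q̄ = (278 + 448.9)/2 = 363.45.
ΔI = 93900 − 72050 = 21850; midpoint Ī = (72050 + 93900)/2 = 82975.
η = (ΔQ/Q̄) ÷ (ΔI/Ī) = (170.9/363.45) ÷ (21850/82975) = 1.79.
η > 1 ⇒ luxury.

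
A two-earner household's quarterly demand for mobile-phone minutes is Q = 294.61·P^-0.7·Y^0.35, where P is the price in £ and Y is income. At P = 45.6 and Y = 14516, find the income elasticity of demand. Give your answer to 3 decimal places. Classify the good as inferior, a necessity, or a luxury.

For a multiplicative demand Q = A·P^α·Y^β, the income elasticity is β everywhere.
Here β = 0.35, so η = 0.350.
Since 0 < η < 1, this is a necessity.

0.350 (necessity)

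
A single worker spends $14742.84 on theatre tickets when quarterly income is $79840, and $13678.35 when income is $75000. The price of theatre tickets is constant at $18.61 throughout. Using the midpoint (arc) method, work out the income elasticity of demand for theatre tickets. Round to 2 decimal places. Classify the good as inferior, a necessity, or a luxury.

1.20 (luxury)

With a constant price, Q₁ = 14742.84/18.61 = 792.200 and Q₂ = 13678.35/18.61 = 735.000 (equivalently, work directly with expenditure since P cancels).
Midpoint %ΔQ = (13678.35 − 14742.84)/14210.60 = -0.07491; midpoint %ΔI = (75000 − 79840)/77420 = -0.06252.
η = -0.07491 / -0.06252 = 1.20.
η > 1 ⇒ luxury.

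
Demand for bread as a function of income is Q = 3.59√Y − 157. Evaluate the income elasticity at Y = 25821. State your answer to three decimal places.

0.687

At Y = 25821: Q = 419.874.
dQ/dY = 3.59/(2√Y) = 0.0111706 at this income.
η = (dQ/dY)·(Y/Q) = 0.0111706 × (25821/419.874) = 0.687.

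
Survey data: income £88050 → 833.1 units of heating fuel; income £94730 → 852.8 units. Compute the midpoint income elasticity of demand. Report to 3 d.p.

0.320

ΔQ = 852.8 − 833.1 = 19.7; midpoint Q̄ = (833.1 + 852.8)/2 = 842.95.
ΔI = 94730 − 88050 = 6680; midpoint Ī = (88050 + 94730)/2 = 91390.
η = (ΔQ/Q̄) ÷ (ΔI/Ī) = (19.7/842.95) ÷ (6680/91390) = 0.320.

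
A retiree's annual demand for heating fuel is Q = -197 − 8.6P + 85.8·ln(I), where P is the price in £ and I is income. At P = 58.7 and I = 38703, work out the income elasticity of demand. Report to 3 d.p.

At P = 58.7, I = 38703: Q = 204.543.
Holding P constant, ∂Q/∂I = 85.8/I = 0.00221688.
η_I = (∂Q/∂I)·(I/Q) = 0.00221688 × (38703/204.543) = 0.419.

0.419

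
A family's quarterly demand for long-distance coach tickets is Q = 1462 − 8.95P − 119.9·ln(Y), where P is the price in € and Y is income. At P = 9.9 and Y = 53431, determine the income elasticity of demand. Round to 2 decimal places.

-1.76

At P = 9.9, Y = 53431: Q = 68.146.
Holding P constant, ∂Q/∂Y = -119.9/Y = -0.00224402.
η_Y = (∂Q/∂Y)·(Y/Q) = -0.00224402 × (53431/68.146) = -1.76.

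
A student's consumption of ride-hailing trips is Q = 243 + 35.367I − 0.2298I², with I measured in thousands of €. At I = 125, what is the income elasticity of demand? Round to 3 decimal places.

-2.572

At I = 125: Q = 1073.2500.
dQ/dI = 35.367 − 0.4596I = -22.08300.
η = (dQ/dI)·(I/Q) = -22.08300 × (125/1073.2500) = -2.572.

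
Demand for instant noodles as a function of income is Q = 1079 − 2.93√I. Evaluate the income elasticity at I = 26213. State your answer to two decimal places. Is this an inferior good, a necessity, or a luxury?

-0.39 (inferior good)

At I = 26213: Q = 604.620.
dQ/dI = -2.93/(2√I) = -0.00904856 at this income.
η = (dQ/dI)·(I/Q) = -0.00904856 × (26213/604.620) = -0.39.
Since η < 0, the good is an inferior good.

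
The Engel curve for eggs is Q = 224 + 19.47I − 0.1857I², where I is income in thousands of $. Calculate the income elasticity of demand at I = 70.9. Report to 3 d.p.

At I = 70.9: Q = 670.9444.
dQ/dI = 19.47 − 0.3714I = -6.86226.
η = (dQ/dI)·(I/Q) = -6.86226 × (70.9/670.9444) = -0.725.

-0.725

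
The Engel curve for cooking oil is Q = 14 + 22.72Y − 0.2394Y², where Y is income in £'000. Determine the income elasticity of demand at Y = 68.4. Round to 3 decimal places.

At Y = 68.4: Q = 448.0007.
dQ/dY = 22.72 − 0.4788Y = -10.02992.
η = (dQ/dY)·(Y/Q) = -10.02992 × (68.4/448.0007) = -1.531.

-1.531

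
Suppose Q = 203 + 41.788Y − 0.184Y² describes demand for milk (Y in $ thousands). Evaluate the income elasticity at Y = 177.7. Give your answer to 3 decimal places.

-2.307

At Y = 177.7: Q = 1818.5062.
dQ/dY = 41.788 − 0.368Y = -23.60560.
η = (dQ/dY)·(Y/Q) = -23.60560 × (177.7/1818.5062) = -2.307.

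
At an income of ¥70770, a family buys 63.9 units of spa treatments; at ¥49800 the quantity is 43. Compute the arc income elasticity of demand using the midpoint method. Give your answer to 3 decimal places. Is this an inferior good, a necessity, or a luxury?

1.124 (luxury)

ΔQ = 43 − 63.9 = -20.9; midpoint Q̄ = (63.9 + 43)/2 = 53.45.
ΔI = 49800 − 70770 = -20970; midpoint Ī = (70770 + 49800)/2 = 60285.
η = (ΔQ/Q̄) ÷ (ΔI/Ī) = (-20.9/53.45) ÷ (-20970/60285) = 1.124.
η > 1 ⇒ luxury.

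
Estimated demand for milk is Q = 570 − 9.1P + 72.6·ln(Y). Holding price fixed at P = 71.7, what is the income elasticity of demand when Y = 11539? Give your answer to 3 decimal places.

0.122

At P = 71.7, Y = 11539: Q = 596.593.
Holding P constant, ∂Q/∂Y = 72.6/Y = 0.00629171.
η_Y = (∂Q/∂Y)·(Y/Q) = 0.00629171 × (11539/596.593) = 0.122.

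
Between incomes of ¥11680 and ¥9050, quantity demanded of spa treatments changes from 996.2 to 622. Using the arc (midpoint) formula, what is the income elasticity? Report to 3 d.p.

ΔQ = 622 − 996.2 = -374.2; midpoint Q̄ = (996.2 + 622)/2 = 809.1.
ΔI = 9050 − 11680 = -2630; midpoint Ī = (11680 + 9050)/2 = 10365.
η = (ΔQ/Q̄) ÷ (ΔI/Ī) = (-374.2/809.1) ÷ (-2630/10365) = 1.823.

1.823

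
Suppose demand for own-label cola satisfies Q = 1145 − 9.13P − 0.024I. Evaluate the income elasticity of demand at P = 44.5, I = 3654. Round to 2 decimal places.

At P = 44.5, I = 3654: Q = 651.019.
Holding P constant, ∂Q/∂I = −0.024.
η_I = (∂Q/∂I)·(I/Q) = -0.024 × (3654/651.019) = -0.13.

-0.13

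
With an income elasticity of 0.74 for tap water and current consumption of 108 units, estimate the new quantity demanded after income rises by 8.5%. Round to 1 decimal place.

%ΔQ ≈ η × %ΔI = 0.74 × 8.5% = 6.29%.
New Q ≈ 108 × (1 + 0.0629) = 114.8.

114.8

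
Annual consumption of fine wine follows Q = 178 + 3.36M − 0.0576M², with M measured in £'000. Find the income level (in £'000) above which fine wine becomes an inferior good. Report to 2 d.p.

dQ/dM = 3.36 − 0.1152M.
The good is inferior where dQ/dM < 0. Setting dQ/dM = 0 gives M = 3.36 / 0.1152 = 29.17.

29.17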